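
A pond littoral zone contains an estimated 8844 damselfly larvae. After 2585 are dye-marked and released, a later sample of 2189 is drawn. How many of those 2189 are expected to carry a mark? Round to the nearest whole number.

Expected recaptures E[R] = M·C / N.
E[R] = 2585 × 2189 / 8844 = 5658565 / 8844 ≈ 639.8 → 640

expected recaptures ≈ 640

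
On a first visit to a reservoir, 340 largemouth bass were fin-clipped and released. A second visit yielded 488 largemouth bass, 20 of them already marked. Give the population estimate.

N = (340 × 488) / 20 = 165920 / 20 = 8296

N = 8296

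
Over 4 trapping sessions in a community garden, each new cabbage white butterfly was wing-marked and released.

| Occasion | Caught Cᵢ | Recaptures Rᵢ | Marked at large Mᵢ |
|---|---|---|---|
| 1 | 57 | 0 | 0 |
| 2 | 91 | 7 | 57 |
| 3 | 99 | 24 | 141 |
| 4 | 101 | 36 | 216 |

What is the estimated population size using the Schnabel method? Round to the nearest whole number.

Σ MᵢCᵢ = 0·57 + 57·91 + 141·99 + 216·101 = 0 + 5187 + 13959 + 21816 = 40962
Σ Rᵢ = 0 + 7 + 24 + 36 = 67
N̂ = 40962 / 67 ≈ 611.4 → 611

N ≈ 611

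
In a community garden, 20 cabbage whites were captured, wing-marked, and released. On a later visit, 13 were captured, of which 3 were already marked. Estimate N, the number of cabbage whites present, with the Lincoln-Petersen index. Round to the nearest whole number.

The marked fraction in the recapture sample should equal the marked fraction in the population: 3/13 = 20/N.
N = (20 × 13) / 3 = 260 / 3 ≈ 86.7 → 87

N ≈ 87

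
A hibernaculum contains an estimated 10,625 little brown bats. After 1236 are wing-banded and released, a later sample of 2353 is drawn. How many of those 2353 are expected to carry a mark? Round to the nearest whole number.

expected recaptures ≈ 274

The marked fraction of the population is 1236/10625, so in a sample of 2353 expect C·(M/N) marked.
E[R] = 1236 × 2353 / 10625 = 2908308 / 10625 ≈ 273.7 → 274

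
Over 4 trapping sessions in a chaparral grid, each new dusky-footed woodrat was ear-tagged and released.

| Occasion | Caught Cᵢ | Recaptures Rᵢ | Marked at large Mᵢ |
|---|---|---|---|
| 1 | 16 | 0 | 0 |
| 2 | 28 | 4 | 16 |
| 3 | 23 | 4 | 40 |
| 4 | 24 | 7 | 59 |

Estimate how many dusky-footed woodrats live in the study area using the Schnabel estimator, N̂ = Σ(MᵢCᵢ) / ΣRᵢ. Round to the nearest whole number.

N ≈ 186

Σ MᵢCᵢ = 0·16 + 16·28 + 40·23 + 59·24 = 0 + 448 + 920 + 1416 = 2784
Σ Rᵢ = 0 + 4 + 4 + 7 = 15
N̂ = 2784 / 15 ≈ 185.6 → 186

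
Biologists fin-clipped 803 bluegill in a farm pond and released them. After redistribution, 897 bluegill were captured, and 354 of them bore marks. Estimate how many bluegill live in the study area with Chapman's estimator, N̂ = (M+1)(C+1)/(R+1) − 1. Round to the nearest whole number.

N ≈ 2033

N̂ = (803+1)(897+1)/(354+1) − 1 = 804·898/355 − 1
= 721992/355 − 1 ≈ 2033.8 − 1 ≈ 2032.8 → 2033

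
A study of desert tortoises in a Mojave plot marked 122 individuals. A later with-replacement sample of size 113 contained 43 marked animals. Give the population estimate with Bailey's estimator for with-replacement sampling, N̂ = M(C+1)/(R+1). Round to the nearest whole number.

N ≈ 316

N̂ = 122·(113+1)/(43+1) = 122·114/44 = 13908/44 ≈ 316.1 → 316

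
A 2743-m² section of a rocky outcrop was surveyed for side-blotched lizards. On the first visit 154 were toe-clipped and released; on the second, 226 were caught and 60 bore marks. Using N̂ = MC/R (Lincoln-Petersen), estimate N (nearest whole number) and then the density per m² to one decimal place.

N̂ = 154·226/60 = 34804/60 ≈ 580.1 → 580
Density = N̂ / area = 580 / 2743 ≈ 0.21 → 0.2 per m²

density ≈ 0.2 side-blotched lizards per m²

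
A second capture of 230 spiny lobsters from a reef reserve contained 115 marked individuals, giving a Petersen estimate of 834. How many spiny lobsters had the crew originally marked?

M = 417

From N = M·C/R: M = N·R / C = 834·115 / 230 = 95910 / 230 = 417.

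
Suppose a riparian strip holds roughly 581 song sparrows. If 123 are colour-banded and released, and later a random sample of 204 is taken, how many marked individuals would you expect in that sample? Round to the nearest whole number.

expected recaptures ≈ 43

Expected recaptures E[R] = M·C / N.
E[R] = 123 × 204 / 581 = 25092 / 581 ≈ 43.2 → 43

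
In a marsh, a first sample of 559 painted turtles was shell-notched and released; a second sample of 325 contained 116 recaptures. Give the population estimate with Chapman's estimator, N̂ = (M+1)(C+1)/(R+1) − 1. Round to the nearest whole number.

N̂ = (559+1)(325+1)/(116+1) − 1 = 560·326/117 − 1
= 182560/117 − 1 ≈ 1560.3 − 1 ≈ 1559.3 → 1559

N ≈ 1559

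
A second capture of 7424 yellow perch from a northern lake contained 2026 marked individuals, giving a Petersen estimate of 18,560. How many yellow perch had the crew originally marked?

M = 5065

From N = M·C/R: M = N·R / C = 18560·2026 / 7424 = 37602560 / 7424 = 5065.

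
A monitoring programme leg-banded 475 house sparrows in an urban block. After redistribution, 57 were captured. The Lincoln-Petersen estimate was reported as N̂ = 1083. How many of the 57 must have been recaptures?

R = 25

From N = M·C/R: R = M·C / N = 475·57 / 1083 = 27075 / 1083 = 25.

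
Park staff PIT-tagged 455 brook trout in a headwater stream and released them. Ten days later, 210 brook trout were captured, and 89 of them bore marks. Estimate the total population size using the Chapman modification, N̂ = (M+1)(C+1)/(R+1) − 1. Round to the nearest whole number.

N ≈ 1068

N̂ = (455+1)(210+1)/(89+1) − 1 = 456·211/90 − 1
= 96216/90 − 1 ≈ 1069.1 − 1 ≈ 1068.1 → 1068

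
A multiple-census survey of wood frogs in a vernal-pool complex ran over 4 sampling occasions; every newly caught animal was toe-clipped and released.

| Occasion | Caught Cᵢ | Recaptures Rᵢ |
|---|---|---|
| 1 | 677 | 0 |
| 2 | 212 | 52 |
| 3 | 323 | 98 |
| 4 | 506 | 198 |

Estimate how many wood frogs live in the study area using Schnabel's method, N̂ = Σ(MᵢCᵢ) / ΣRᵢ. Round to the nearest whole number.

Marked at large before each occasion: Mᵢ = Σⱼ<ᵢ (Cⱼ − Rⱼ) → M1=0, M2=677, M3=837, M4=1062
Σ MᵢCᵢ = 0·677 + 677·212 + 837·323 + 1062·506 = 0 + 143524 + 270351 + 537372 = 951247
Σ Rᵢ = 0 + 52 + 98 + 198 = 348
N̂ = 951247 / 348 ≈ 2733.47 → 2733

N ≈ 2733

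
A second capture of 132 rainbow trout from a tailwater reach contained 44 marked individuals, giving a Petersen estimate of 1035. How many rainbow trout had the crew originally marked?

From N = M·C/R: M = N·R / C = 1035·44 / 132 = 45540 / 132 = 345.

M = 345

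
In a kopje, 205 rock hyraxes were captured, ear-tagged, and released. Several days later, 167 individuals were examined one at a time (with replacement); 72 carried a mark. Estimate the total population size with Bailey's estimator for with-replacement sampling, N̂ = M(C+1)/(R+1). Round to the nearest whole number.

N ≈ 472

N̂ = 205·(167+1)/(72+1) = 205·168/73 = 34440/73 ≈ 471.8 → 472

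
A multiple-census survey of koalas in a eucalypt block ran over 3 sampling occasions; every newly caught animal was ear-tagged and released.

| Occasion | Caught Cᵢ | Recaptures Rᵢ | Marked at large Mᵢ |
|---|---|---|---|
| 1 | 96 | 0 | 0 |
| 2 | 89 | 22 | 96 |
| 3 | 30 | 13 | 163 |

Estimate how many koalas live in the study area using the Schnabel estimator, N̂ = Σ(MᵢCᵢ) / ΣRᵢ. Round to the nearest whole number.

N ≈ 384

Σ MᵢCᵢ = 0·96 + 96·89 + 163·30 = 0 + 8544 + 4890 = 13434
Σ Rᵢ = 0 + 22 + 13 = 35
N̂ = 13434 / 35 ≈ 383.8 → 384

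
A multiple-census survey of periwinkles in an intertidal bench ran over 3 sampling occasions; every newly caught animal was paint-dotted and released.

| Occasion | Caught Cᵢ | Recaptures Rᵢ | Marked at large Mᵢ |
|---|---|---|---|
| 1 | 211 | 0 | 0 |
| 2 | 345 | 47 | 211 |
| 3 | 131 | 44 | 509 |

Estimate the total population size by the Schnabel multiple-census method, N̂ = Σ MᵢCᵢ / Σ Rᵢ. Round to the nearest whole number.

Σ MᵢCᵢ = 0·211 + 211·345 + 509·131 = 0 + 72795 + 66679 = 139474
Σ Rᵢ = 0 + 47 + 44 = 91
N̂ = 139474 / 91 ≈ 1532.7 → 1533

N ≈ 1533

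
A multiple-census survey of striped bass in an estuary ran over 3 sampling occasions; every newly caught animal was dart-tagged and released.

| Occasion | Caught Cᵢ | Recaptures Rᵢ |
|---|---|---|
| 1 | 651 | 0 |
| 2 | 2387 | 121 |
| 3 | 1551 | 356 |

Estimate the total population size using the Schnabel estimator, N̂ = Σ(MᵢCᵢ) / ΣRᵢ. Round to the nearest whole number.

Marked at large before each occasion: Mᵢ = Σⱼ<ᵢ (Cⱼ − Rⱼ) → M1=0, M2=651, M3=2917
Σ MᵢCᵢ = 0·651 + 651·2387 + 2917·1551 = 0 + 1553937 + 4524267 = 6078204
Σ Rᵢ = 0 + 121 + 356 = 477
N̂ = 6078204 / 477 ≈ 12742.6 → 12743

N ≈ 12,743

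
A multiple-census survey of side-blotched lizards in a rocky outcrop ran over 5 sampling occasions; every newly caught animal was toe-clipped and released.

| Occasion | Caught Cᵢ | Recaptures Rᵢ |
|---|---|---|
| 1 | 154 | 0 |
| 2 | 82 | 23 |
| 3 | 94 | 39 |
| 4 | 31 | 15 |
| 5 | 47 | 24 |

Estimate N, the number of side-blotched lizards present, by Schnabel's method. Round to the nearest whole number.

Marked at large before each occasion: Mᵢ = Σⱼ<ᵢ (Cⱼ − Rⱼ) → M1=0, M2=154, M3=213, M4=268, M5=284
Σ MᵢCᵢ = 0·154 + 154·82 + 213·94 + 268·31 + 284·47 = 0 + 12628 + 20022 + 8308 + 13348 = 54306
Σ Rᵢ = 0 + 23 + 39 + 15 + 24 = 101
N̂ = 54306 / 101 ≈ 537.7 → 538

N ≈ 538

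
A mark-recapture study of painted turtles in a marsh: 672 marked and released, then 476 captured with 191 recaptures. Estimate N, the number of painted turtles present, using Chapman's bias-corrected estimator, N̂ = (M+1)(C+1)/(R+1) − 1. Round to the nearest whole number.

N ≈ 1671

N̂ = (672+1)(476+1)/(191+1) − 1 = 673·477/192 − 1
= 321021/192 − 1 ≈ 1672.0 − 1 ≈ 1671.0 → 1671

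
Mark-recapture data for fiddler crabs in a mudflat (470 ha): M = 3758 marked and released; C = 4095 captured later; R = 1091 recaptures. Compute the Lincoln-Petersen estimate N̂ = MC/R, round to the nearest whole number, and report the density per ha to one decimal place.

N̂ = 3758·4095/1091 = 15389010/1091 ≈ 14105.4 → 14105
Density = N̂ / area = 14105 / 470 ≈ 30.01 → 30.0 per ha

density ≈ 30.0 fiddler crabs per ha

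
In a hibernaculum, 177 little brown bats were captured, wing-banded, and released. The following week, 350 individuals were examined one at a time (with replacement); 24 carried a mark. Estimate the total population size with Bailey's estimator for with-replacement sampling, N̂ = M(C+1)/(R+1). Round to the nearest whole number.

N ≈ 2485

N̂ = 177·(350+1)/(24+1) = 177·351/25 = 62127/25 ≈ 2485.1 → 2485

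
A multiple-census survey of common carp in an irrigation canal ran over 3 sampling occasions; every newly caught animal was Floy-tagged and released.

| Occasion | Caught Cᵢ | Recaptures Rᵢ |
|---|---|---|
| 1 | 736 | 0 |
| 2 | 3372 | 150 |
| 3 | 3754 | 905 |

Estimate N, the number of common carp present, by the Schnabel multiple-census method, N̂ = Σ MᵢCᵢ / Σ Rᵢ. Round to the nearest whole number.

Marked at large before each occasion: Mᵢ = Σⱼ<ᵢ (Cⱼ − Rⱼ) → M1=0, M2=736, M3=3958
Σ MᵢCᵢ = 0·736 + 736·3372 + 3958·3754 = 0 + 2481792 + 14858332 = 17340124
Σ Rᵢ = 0 + 150 + 905 = 1055
N̂ = 17340124 / 1055 ≈ 16436.1 → 16436

N ≈ 16,436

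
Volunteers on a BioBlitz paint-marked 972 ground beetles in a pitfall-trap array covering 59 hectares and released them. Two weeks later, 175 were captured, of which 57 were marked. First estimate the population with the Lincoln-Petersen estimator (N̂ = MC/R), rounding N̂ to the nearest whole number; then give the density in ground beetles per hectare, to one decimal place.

density ≈ 50.6 ground beetles per hectare

N̂ = 972·175/57 = 170100/57 ≈ 2984.2 → 2984
Density = N̂ / area = 2984 / 59 ≈ 50.58 → 50.6 per hectare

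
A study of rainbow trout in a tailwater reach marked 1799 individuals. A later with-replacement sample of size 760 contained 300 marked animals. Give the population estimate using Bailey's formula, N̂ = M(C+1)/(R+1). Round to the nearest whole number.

N̂ = 1799·(760+1)/(300+1) = 1799·761/301 = 1369039/301 ≈ 4548.3 → 4548

N ≈ 4548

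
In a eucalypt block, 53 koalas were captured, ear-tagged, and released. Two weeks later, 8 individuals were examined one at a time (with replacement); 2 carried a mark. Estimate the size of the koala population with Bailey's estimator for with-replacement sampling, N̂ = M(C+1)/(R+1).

N = 159

N̂ = 53·(8+1)/(2+1) = 53·9/3 = 477/3 = 159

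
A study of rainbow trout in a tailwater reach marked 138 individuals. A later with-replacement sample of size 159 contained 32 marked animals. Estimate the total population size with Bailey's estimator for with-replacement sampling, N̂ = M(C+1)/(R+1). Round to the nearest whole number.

N ≈ 669

N̂ = 138·(159+1)/(32+1) = 138·160/33 = 22080/33 ≈ 669.1 → 669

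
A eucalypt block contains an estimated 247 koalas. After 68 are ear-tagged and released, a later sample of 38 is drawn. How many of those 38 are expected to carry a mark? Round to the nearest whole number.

The marked fraction of the population is 68/247, so in a sample of 38 expect C·(M/N) marked.
E[R] = 68 × 38 / 247 = 2584 / 247 ≈ 10.46 → 10

expected recaptures ≈ 10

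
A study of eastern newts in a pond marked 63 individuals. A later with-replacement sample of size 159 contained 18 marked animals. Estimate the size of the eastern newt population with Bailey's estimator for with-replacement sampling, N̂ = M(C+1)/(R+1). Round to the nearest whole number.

N ≈ 531

N̂ = 63·(159+1)/(18+1) = 63·160/19 = 10080/19 ≈ 530.5 → 531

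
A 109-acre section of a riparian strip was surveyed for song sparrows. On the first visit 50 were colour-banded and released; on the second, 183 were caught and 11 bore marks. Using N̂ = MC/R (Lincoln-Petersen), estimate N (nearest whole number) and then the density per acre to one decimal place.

N̂ = 50·183/11 = 9150/11 ≈ 831.8 → 832
Density = N̂ / area = 832 / 109 ≈ 7.63 → 7.6 per acre

density ≈ 7.6 song sparrows per acre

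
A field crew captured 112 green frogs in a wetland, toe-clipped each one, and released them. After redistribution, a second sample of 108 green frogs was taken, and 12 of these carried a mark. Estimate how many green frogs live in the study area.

N = 1008

If marked individuals mix randomly, R/C ≈ M/N, giving N ≈ M·C/R.
N = (112 × 108) / 12 = 12096 / 12 = 1008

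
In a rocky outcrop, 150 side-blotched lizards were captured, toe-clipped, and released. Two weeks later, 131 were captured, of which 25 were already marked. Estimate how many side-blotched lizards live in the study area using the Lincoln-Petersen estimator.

N = (150 × 131) / 25 = 19650 / 25 = 786

N = 786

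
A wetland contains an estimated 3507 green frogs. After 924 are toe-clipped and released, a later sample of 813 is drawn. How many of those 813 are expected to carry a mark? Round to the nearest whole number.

Expected recaptures E[R] = M·C / N.
E[R] = 924 × 813 / 3507 = 751212 / 3507 ≈ 214.2 → 214

expected recaptures ≈ 214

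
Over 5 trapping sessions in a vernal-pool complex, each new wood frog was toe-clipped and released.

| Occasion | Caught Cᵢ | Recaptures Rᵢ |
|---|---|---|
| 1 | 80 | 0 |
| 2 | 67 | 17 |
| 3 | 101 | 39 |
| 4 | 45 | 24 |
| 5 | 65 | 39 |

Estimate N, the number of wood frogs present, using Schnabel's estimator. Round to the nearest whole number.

N ≈ 344

Marked at large before each occasion: Mᵢ = Σⱼ<ᵢ (Cⱼ − Rⱼ) → M1=0, M2=80, M3=130, M4=192, M5=213
Σ MᵢCᵢ = 0·80 + 80·67 + 130·101 + 192·45 + 213·65 = 0 + 5360 + 13130 + 8640 + 13845 = 40975
Σ Rᵢ = 0 + 17 + 39 + 24 + 39 = 119
N̂ = 40975 / 119 ≈ 344.3 → 344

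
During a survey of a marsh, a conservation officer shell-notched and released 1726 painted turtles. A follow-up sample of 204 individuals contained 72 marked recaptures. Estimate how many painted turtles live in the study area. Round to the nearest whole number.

N = (1726 × 204) / 72 = 352104 / 72 ≈ 4890.3 → 4890

N ≈ 4890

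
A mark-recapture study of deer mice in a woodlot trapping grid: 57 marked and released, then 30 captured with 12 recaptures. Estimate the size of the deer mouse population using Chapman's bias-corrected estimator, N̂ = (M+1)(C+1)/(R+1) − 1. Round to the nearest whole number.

N ≈ 137

N̂ = (57+1)(30+1)/(12+1) − 1 = 58·31/13 − 1
= 1798/13 − 1 ≈ 138.3 − 1 ≈ 137.3 → 137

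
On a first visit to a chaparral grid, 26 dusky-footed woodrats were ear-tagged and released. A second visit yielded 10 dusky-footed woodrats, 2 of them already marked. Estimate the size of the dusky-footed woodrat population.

N = 130

N = (26 × 10) / 2 = 260 / 2 = 130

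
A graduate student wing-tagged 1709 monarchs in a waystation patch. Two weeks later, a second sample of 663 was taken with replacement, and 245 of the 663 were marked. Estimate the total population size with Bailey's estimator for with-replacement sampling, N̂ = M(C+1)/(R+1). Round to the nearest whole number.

N ≈ 4613

N̂ = 1709·(663+1)/(245+1) = 1709·664/246 = 1134776/246 ≈ 4612.9 → 4613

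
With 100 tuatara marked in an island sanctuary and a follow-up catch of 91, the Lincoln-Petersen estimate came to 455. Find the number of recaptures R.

R = 20

From N = M·C/R: R = M·C / N = 100·91 / 455 = 9100 / 455 = 20.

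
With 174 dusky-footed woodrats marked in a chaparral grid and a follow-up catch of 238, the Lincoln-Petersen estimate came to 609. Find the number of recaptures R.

From N = M·C/R: R = M·C / N = 174·238 / 609 = 41412 / 609 = 68.

R = 68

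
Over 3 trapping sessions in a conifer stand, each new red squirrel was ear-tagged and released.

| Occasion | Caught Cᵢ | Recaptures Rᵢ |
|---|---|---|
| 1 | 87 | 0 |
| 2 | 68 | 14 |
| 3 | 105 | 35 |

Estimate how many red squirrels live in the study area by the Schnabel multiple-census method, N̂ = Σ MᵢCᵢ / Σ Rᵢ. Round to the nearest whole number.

Marked at large before each occasion: Mᵢ = Σⱼ<ᵢ (Cⱼ − Rⱼ) → M1=0, M2=87, M3=141
Σ MᵢCᵢ = 0·87 + 87·68 + 141·105 = 0 + 5916 + 14805 = 20721
Σ Rᵢ = 0 + 14 + 35 = 49
N̂ = 20721 / 49 ≈ 422.9 → 423

N ≈ 423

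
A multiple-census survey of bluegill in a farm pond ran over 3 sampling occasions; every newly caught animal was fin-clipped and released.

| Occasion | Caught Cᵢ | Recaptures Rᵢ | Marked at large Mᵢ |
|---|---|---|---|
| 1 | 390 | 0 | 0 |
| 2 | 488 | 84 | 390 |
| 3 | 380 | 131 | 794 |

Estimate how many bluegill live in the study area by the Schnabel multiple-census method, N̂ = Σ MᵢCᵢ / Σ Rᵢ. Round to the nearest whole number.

Σ MᵢCᵢ = 0·390 + 390·488 + 794·380 = 0 + 190320 + 301720 = 492040
Σ Rᵢ = 0 + 84 + 131 = 215
N̂ = 492040 / 215 ≈ 2288.6 → 2289

N ≈ 2289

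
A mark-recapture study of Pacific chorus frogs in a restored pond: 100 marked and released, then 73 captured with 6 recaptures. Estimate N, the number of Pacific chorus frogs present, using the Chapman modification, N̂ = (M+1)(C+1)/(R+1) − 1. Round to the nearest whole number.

N̂ = (100+1)(73+1)/(6+1) − 1 = 101·74/7 − 1
= 7474/7 − 1 ≈ 1067.7 − 1 ≈ 1066.7 → 1067

N ≈ 1067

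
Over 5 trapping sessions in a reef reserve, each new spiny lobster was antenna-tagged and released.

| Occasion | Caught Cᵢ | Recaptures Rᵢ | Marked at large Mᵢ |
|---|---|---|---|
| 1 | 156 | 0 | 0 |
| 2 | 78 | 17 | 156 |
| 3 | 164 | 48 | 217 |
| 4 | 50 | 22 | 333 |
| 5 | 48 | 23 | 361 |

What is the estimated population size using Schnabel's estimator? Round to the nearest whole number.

N ≈ 743

Σ MᵢCᵢ = 0·156 + 156·78 + 217·164 + 333·50 + 361·48 = 0 + 12168 + 35588 + 16650 + 17328 = 81734
Σ Rᵢ = 0 + 17 + 48 + 22 + 23 = 110
N̂ = 81734 / 110 ≈ 743.0 → 743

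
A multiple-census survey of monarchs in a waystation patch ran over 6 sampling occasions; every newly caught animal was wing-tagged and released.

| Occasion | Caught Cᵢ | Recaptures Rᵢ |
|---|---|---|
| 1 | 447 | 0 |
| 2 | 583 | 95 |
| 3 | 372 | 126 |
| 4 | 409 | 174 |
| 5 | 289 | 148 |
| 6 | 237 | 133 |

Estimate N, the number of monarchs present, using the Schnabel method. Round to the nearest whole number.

Marked at large before each occasion: Mᵢ = Σⱼ<ᵢ (Cⱼ − Rⱼ) → M1=0, M2=447, M3=935, M4=1181, M5=1416, M6=1557
Σ MᵢCᵢ = 0·447 + 447·583 + 935·372 + 1181·409 + 1416·289 + 1557·237 = 0 + 260601 + 347820 + 483029 + 409224 + 369009 = 1869683
Σ Rᵢ = 0 + 95 + 126 + 174 + 148 + 133 = 676
N̂ = 1869683 / 676 ≈ 2765.8 → 2766

N ≈ 2766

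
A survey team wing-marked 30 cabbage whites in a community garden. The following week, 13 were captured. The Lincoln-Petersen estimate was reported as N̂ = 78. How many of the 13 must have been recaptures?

R = 5

From N = M·C/R: R = M·C / N = 30·13 / 78 = 390 / 78 = 5.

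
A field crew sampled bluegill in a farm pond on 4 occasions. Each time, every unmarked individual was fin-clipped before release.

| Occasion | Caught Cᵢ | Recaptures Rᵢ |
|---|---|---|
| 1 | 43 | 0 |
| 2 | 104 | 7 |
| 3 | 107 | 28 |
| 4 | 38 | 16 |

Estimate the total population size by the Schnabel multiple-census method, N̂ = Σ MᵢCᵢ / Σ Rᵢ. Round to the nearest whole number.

N ≈ 545

Marked at large before each occasion: Mᵢ = Σⱼ<ᵢ (Cⱼ − Rⱼ) → M1=0, M2=43, M3=140, M4=219
Σ MᵢCᵢ = 0·43 + 43·104 + 140·107 + 219·38 = 0 + 4472 + 14980 + 8322 = 27774
Σ Rᵢ = 0 + 7 + 28 + 16 = 51
N̂ = 27774 / 51 ≈ 544.6 → 545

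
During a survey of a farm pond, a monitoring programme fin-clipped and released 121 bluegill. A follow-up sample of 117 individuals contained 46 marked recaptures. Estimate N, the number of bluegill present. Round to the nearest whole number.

N = (121 × 117) / 46 = 14157 / 46 ≈ 307.8 → 308

N ≈ 308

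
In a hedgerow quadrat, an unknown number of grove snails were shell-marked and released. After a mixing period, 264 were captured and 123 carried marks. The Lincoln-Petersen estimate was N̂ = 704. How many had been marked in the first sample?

From N = M·C/R: M = N·R / C = 704·123 / 264 = 86592 / 264 = 328.

M = 328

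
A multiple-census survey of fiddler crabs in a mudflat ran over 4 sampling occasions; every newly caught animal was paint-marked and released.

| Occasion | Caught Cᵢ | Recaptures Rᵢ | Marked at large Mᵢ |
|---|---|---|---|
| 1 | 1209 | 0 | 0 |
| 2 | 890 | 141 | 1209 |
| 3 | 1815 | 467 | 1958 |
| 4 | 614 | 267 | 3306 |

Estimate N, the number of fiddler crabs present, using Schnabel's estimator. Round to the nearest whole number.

Σ MᵢCᵢ = 0·1209 + 1209·890 + 1958·1815 + 3306·614 = 0 + 1076010 + 3553770 + 2029884 = 6659664
Σ Rᵢ = 0 + 141 + 467 + 267 = 875
N̂ = 6659664 / 875 ≈ 7611.0 → 7611

N ≈ 7611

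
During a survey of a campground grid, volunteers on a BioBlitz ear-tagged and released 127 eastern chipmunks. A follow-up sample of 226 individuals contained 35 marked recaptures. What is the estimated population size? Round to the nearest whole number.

N ≈ 820

The marked fraction in the recapture sample should equal the marked fraction in the population: 35/226 = 127/N.
N = (127 × 226) / 35 = 28702 / 35 ≈ 820.1 → 820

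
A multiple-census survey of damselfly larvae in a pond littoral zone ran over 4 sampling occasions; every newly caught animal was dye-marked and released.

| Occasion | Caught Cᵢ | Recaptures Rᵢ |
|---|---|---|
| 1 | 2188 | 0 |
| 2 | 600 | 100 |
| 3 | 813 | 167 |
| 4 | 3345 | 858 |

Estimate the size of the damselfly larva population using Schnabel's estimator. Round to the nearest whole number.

Marked at large before each occasion: Mᵢ = Σⱼ<ᵢ (Cⱼ − Rⱼ) → M1=0, M2=2188, M3=2688, M4=3334
Σ MᵢCᵢ = 0·2188 + 2188·600 + 2688·813 + 3334·3345 = 0 + 1312800 + 2185344 + 11152230 = 14650374
Σ Rᵢ = 0 + 100 + 167 + 858 = 1125
N̂ = 14650374 / 1125 ≈ 13022.6 → 13023

N ≈ 13,023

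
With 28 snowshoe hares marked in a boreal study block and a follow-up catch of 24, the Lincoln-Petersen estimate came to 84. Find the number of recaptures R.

From N = M·C/R: R = M·C / N = 28·24 / 84 = 672 / 84 = 8.

R = 8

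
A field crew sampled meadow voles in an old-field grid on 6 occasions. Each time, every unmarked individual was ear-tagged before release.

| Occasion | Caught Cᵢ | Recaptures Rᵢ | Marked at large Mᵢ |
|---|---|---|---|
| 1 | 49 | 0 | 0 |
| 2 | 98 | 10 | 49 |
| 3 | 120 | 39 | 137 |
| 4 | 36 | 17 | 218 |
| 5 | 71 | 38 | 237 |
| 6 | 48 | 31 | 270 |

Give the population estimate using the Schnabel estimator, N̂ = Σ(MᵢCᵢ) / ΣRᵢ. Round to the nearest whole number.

Σ MᵢCᵢ = 0·49 + 49·98 + 137·120 + 218·36 + 237·71 + 270·48 = 0 + 4802 + 16440 + 7848 + 16827 + 12960 = 58877
Σ Rᵢ = 0 + 10 + 39 + 17 + 38 + 31 = 135
N̂ = 58877 / 135 ≈ 436.1 → 436

N ≈ 436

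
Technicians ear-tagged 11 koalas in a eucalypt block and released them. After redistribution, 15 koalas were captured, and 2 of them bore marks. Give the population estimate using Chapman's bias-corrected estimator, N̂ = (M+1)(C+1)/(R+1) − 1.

N = 63

N̂ = (11+1)(15+1)/(2+1) − 1 = 12·16/3 − 1
= 192/3 − 1 = 64 − 1 = 63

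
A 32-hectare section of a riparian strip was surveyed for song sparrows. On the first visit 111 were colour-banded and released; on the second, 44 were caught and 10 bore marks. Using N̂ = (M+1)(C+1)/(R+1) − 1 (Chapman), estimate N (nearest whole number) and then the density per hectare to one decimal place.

density ≈ 14.3 song sparrows per hectare

N̂ = 112·45/11 − 1 = 5040/11 − 1 ≈ 457.2 → 457
Density = N̂ / area = 457 / 32 ≈ 14.28 → 14.3 per hectare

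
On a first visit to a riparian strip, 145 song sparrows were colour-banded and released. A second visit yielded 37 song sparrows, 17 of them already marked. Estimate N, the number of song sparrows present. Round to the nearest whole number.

N = (145 × 37) / 17 = 5365 / 17 ≈ 315.6 → 316

N ≈ 316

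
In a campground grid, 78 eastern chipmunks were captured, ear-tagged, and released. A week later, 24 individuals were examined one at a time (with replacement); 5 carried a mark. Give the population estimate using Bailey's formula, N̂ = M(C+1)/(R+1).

N̂ = 78·(24+1)/(5+1) = 78·25/6 = 1950/6 = 325

N = 325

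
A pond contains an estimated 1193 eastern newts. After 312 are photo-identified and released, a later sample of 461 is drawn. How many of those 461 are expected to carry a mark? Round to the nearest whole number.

expected recaptures ≈ 121

The marked fraction of the population is 312/1193, so in a sample of 461 expect C·(M/N) marked.
E[R] = 312 × 461 / 1193 = 143832 / 1193 ≈ 120.6 → 121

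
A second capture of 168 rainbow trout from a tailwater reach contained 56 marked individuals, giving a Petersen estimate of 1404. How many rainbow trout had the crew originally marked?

From N = M·C/R: M = N·R / C = 1404·56 / 168 = 78624 / 168 = 468.

M = 468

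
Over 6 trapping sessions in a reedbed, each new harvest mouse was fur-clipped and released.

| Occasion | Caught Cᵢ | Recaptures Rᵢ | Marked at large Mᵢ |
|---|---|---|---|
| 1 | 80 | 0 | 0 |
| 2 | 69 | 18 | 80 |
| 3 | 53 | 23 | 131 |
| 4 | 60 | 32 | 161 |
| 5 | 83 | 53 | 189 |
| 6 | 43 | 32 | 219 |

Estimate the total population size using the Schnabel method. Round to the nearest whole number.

Σ MᵢCᵢ = 0·80 + 80·69 + 131·53 + 161·60 + 189·83 + 219·43 = 0 + 5520 + 6943 + 9660 + 15687 + 9417 = 47227
Σ Rᵢ = 0 + 18 + 23 + 32 + 53 + 32 = 158
N̂ = 47227 / 158 ≈ 298.9 → 299

N ≈ 299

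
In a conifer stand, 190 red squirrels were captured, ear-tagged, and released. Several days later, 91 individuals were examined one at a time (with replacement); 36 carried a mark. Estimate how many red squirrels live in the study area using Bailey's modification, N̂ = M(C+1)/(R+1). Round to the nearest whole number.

N̂ = 190·(91+1)/(36+1) = 190·92/37 = 17480/37 ≈ 472.4 → 472

N ≈ 472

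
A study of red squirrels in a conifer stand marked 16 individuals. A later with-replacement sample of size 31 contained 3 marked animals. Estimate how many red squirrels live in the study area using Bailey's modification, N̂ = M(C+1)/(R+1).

N = 128

N̂ = 16·(31+1)/(3+1) = 16·32/4 = 512/4 = 128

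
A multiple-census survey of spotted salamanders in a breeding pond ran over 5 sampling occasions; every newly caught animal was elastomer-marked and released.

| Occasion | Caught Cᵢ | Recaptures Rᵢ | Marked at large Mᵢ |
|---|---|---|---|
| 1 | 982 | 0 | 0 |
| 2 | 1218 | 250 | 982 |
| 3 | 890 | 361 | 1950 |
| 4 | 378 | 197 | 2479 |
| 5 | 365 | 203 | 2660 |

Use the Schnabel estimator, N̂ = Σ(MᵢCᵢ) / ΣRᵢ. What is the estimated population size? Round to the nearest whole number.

Σ MᵢCᵢ = 0·982 + 982·1218 + 1950·890 + 2479·378 + 2660·365 = 0 + 1196076 + 1735500 + 937062 + 970900 = 4839538
Σ Rᵢ = 0 + 250 + 361 + 197 + 203 = 1011
N̂ = 4839538 / 1011 ≈ 4786.9 → 4787

N ≈ 4787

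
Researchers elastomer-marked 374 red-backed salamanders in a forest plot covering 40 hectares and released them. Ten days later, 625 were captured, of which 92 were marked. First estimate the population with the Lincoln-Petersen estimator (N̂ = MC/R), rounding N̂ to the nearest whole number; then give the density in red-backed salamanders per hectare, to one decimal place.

density ≈ 63.5 red-backed salamanders per hectare

N̂ = 374·625/92 = 233750/92 ≈ 2540.8 → 2541
Density = N̂ / area = 2541 / 40 ≈ 63.52 → 63.5 per hectare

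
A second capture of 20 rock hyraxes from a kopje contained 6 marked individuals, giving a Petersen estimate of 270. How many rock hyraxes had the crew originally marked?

M = 81

From N = M·C/R: M = N·R / C = 270·6 / 20 = 1620 / 20 = 81.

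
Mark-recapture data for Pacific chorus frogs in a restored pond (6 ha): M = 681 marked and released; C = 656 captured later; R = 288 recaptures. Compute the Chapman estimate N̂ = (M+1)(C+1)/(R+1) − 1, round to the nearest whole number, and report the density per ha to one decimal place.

density ≈ 258.2 Pacific chorus frogs per ha

N̂ = 682·657/289 − 1 = 448074/289 − 1 ≈ 1549.4 → 1549
Density = N̂ / area = 1549 / 6 ≈ 258.17 → 258.2 per ha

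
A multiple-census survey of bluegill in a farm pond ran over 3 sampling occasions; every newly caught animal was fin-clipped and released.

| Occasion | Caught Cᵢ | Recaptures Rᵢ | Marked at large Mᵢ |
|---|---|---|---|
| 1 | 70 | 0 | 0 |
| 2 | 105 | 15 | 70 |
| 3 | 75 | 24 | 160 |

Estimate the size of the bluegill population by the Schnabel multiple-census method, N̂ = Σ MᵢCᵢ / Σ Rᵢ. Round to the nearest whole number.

Σ MᵢCᵢ = 0·70 + 70·105 + 160·75 = 0 + 7350 + 12000 = 19350
Σ Rᵢ = 0 + 15 + 24 = 39
N̂ = 19350 / 39 ≈ 496.2 → 496

N ≈ 496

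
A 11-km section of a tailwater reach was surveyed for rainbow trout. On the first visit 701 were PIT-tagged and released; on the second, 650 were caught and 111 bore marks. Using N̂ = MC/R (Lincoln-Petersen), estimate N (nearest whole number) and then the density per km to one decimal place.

N̂ = 701·650/111 = 455650/111 ≈ 4105.0 → 4105
Density = N̂ / area = 4105 / 11 ≈ 373.18 → 373.2 per km

density ≈ 373.2 rainbow trout per km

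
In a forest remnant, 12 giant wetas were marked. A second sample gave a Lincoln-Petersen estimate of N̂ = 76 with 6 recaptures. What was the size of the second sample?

C = 38

From N = M·C/R: C = N·R / M = 76·6 / 12 = 456 / 12 = 38.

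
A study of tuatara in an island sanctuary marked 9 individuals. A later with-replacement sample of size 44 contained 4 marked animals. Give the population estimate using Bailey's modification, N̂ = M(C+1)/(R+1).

N̂ = 9·(44+1)/(4+1) = 9·45/5 = 405/5 = 81

N = 81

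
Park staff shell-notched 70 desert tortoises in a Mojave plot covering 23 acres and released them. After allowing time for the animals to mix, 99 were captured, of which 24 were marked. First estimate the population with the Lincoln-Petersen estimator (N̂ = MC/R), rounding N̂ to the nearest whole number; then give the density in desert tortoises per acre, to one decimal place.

density ≈ 12.6 desert tortoises per acre

N̂ = 70·99/24 = 6930/24 ≈ 288.8 → 289
Density = N̂ / area = 289 / 23 ≈ 12.57 → 12.6 per acre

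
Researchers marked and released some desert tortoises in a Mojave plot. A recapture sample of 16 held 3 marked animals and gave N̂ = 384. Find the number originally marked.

From N = M·C/R: M = N·R / C = 384·3 / 16 = 1152 / 16 = 72.

M = 72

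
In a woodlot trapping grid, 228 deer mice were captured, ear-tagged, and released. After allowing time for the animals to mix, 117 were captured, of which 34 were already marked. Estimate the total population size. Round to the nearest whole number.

Lincoln-Petersen assumes M/N = R/C, so N = M·C / R.
N = (228 × 117) / 34 = 26676 / 34 ≈ 784.6 → 785

N ≈ 785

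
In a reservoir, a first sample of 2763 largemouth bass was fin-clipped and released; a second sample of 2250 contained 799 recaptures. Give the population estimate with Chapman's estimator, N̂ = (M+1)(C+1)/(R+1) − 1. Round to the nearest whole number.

N̂ = (2763+1)(2250+1)/(799+1) − 1 = 2764·2251/800 − 1
= 6221764/800 − 1 ≈ 7777.2 − 1 ≈ 7776.2 → 7776

N ≈ 7776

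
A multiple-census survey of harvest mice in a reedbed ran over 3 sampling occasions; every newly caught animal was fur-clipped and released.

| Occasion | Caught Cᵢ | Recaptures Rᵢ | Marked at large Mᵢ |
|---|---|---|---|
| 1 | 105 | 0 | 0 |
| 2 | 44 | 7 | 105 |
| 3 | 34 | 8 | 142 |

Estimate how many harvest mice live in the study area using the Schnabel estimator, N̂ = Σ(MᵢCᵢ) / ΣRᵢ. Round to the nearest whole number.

N ≈ 630

Σ MᵢCᵢ = 0·105 + 105·44 + 142·34 = 0 + 4620 + 4828 = 9448
Σ Rᵢ = 0 + 7 + 8 = 15
N̂ = 9448 / 15 ≈ 629.9 → 630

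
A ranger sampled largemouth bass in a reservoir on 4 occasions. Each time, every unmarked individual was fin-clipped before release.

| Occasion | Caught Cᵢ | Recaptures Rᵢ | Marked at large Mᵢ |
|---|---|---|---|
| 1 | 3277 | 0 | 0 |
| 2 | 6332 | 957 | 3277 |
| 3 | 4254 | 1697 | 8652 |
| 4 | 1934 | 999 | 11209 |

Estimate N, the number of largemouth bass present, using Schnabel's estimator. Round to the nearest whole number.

Σ MᵢCᵢ = 0·3277 + 3277·6332 + 8652·4254 + 11209·1934 = 0 + 20749964 + 36805608 + 21678206 = 79233778
Σ Rᵢ = 0 + 957 + 1697 + 999 = 3653
N̂ = 79233778 / 3653 ≈ 21690.1 → 21690

N ≈ 21,690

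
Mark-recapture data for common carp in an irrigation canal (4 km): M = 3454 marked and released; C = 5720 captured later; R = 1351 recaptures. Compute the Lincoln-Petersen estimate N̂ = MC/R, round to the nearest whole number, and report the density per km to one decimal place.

density ≈ 3656.0 common carp per km

N̂ = 3454·5720/1351 = 19756880/1351 ≈ 14623.9 → 14624
Density = N̂ / area = 14624 / 4 = 3656.0 per km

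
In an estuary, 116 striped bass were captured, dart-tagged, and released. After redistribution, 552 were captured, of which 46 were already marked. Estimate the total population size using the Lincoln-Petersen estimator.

N = 1392

The marked fraction in the recapture sample should equal the marked fraction in the population: 46/552 = 116/N.
N = (116 × 552) / 46 = 64032 / 46 = 1392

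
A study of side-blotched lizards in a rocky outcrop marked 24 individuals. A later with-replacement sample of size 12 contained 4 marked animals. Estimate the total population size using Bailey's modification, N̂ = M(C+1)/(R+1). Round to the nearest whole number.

N̂ = 24·(12+1)/(4+1) = 24·13/5 = 312/5 ≈ 62.4 → 62

N ≈ 62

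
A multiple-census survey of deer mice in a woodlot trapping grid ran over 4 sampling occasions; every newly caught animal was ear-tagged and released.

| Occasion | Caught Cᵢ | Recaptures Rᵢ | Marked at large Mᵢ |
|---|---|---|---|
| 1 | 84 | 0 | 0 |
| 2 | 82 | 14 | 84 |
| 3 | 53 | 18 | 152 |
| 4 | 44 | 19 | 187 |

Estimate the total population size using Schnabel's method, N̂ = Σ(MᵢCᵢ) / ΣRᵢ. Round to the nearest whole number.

Σ MᵢCᵢ = 0·84 + 84·82 + 152·53 + 187·44 = 0 + 6888 + 8056 + 8228 = 23172
Σ Rᵢ = 0 + 14 + 18 + 19 = 51
N̂ = 23172 / 51 ≈ 454.4 → 454

N ≈ 454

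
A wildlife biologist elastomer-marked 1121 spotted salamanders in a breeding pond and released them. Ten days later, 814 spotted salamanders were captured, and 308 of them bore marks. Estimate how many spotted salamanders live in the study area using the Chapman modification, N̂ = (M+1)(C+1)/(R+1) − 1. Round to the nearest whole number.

N ≈ 2958

N̂ = (1121+1)(814+1)/(308+1) − 1 = 1122·815/309 − 1
= 914430/309 − 1 ≈ 2959.3 − 1 ≈ 2958.3 → 2958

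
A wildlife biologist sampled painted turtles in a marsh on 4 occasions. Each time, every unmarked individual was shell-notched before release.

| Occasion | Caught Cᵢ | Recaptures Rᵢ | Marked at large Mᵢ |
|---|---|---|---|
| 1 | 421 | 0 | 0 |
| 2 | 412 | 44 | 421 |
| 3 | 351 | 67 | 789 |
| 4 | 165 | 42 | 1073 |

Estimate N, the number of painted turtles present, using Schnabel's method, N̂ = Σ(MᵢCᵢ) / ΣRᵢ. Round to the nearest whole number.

N ≈ 4101

Σ MᵢCᵢ = 0·421 + 421·412 + 789·351 + 1073·165 = 0 + 173452 + 276939 + 177045 = 627436
Σ Rᵢ = 0 + 44 + 67 + 42 = 153
N̂ = 627436 / 153 ≈ 4100.9 → 4101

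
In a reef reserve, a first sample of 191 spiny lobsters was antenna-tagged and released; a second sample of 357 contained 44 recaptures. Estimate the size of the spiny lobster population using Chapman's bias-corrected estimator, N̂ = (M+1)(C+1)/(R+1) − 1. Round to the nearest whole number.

N̂ = (191+1)(357+1)/(44+1) − 1 = 192·358/45 − 1
= 68736/45 − 1 ≈ 1527.47 − 1 ≈ 1526.47 → 1526

N ≈ 1526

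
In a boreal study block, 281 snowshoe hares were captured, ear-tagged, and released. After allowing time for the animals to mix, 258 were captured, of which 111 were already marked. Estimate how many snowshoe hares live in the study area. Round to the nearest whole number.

N = (281 × 258) / 111 = 72498 / 111 ≈ 653.1 → 653

N ≈ 653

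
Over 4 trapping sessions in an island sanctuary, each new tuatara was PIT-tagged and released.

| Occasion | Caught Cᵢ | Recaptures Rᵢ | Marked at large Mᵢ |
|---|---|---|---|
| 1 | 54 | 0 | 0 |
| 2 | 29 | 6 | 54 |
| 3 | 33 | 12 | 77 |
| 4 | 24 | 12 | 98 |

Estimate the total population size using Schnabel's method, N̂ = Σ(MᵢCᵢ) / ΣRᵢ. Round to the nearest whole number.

Σ MᵢCᵢ = 0·54 + 54·29 + 77·33 + 98·24 = 0 + 1566 + 2541 + 2352 = 6459
Σ Rᵢ = 0 + 6 + 12 + 12 = 30
N̂ = 6459 / 30 ≈ 215.3 → 215

N ≈ 215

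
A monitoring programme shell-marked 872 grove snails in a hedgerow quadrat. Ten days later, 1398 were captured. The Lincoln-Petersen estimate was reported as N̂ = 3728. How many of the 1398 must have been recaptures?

R = 327

From N = M·C/R: R = M·C / N = 872·1398 / 3728 = 1219056 / 3728 = 327.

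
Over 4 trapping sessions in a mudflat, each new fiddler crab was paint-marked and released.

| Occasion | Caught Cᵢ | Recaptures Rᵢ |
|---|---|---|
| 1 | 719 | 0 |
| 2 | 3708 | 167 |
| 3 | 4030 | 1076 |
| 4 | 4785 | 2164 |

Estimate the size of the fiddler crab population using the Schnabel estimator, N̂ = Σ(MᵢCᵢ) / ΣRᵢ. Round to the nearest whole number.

Marked at large before each occasion: Mᵢ = Σⱼ<ᵢ (Cⱼ − Rⱼ) → M1=0, M2=719, M3=4260, M4=7214
Σ MᵢCᵢ = 0·719 + 719·3708 + 4260·4030 + 7214·4785 = 0 + 2666052 + 17167800 + 34518990 = 54352842
Σ Rᵢ = 0 + 167 + 1076 + 2164 = 3407
N̂ = 54352842 / 3407 ≈ 15953.3 → 15953

N ≈ 15,953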